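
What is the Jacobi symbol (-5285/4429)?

Pull out -1: (-5285/4429) = (-1/4429)·(5285/4429). Since 4429 ≡ 1 (mod 4), (-1/4429) = +1. Now have (5285/4429).
Reduce the numerator: 5285 ≡ 856 (mod 4429), so (5285/4429) = (856/4429).
Factor out 2: 856 = 2^3·107. Since 4429 ≡ 5 (mod 8), (2/4429) = -1, and (2/4429)^3 = -1. Now have -(107/4429).
4429 ≡ 1 (mod 4), so quadratic reciprocity gives (107/4429) = (4429/107). Reduce: 4429 ≡ 42 (mod 107). Now have -(42/107).
Factor out 2: 42 = 2·21. Since 107 ≡ 3 (mod 8), (2/107) = -1. Now have (21/107).
21 ≡ 1 (mod 4), so quadratic reciprocity gives (21/107) = (107/21). Reduce: 107 ≡ 2 (mod 21). Now have (2/21).
Factor out 2: 2 = 2. Since 21 ≡ 5 (mod 8), (2/21) = -1. Now have -(1/21).
(1/21) = 1. Collecting the sign factors: -1.

-1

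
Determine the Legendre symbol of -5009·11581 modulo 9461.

1

By multiplicativity, (-5009·11581|9461) = (-5009|9461)·(11581|9461).
First factor (-5009|9461):
Reduce the numerator: -5009 ≡ 4452 (mod 9461), so (-5009|9461) = (4452|9461).
Factor out 2: 4452 = 2^2·1113. Since 9461 ≡ 5 (mod 8), (2|9461) = -1, and (2|9461)^2 = +1. Now have (1113|9461).
1113 ≡ 1 (mod 4), so quadratic reciprocity gives (1113|9461) = (9461|1113). Reduce: 9461 ≡ 557 (mod 1113). Now have (557|1113).
557 ≡ 1 (mod 4), so quadratic reciprocity gives (557|1113) = (1113|557). Reduce: 1113 ≡ 556 (mod 557). Now have (556|557).
Factor out 2: 556 = 2^2·139. Since 557 ≡ 5 (mod 8), (2|557) = -1, and (2|557)^2 = +1. Now have (139|557).
557 ≡ 1 (mod 4), so quadratic reciprocity gives (139|557) = (557|139). Reduce: 557 ≡ 1 (mod 139). Now have (1|139).
(1|139) = 1. Collecting the sign factors: 1.
Second factor (11581|9461):
Reduce the numerator: 11581 ≡ 2120 (mod 9461), so (11581|9461) = (2120|9461).
Factor out 2: 2120 = 2^3·265. Since 9461 ≡ 5 (mod 8), (2|9461) = -1, and (2|9461)^3 = -1. Now have -(265|9461).
265 ≡ 1 (mod 4), so quadratic reciprocity gives (265|9461) = (9461|265). Reduce: 9461 ≡ 186 (mod 265). Now have -(186|265).
Factor out 2: 186 = 2·93. Since 265 ≡ 1 (mod 8), (2|265) = +1. Now have -(93|265).
93 ≡ 1 (mod 4), so quadratic reciprocity gives (93|265) = (265|93). Reduce: 265 ≡ 79 (mod 93). Now have -(79|93).
93 ≡ 1 (mod 4), so quadratic reciprocity gives (79|93) = (93|79). Reduce: 93 ≡ 14 (mod 79). Now have -(14|79).
Factor out 2: 14 = 2·7. Since 79 ≡ 7 (mod 8), (2|79) = +1. Now have -(7|79).
Both 7 ≡ 3 and 79 ≡ 3 (mod 4), so reciprocity gives (7|79) = -(79|7). Reduce: 79 ≡ 2 (mod 7). Now have (2|7).
Factor out 2: 2 = 2. Since 7 ≡ 7 (mod 8), (2|7) = +1. Now have (1|7).
(1|7) = 1. Collecting the sign factors: 1.
Product: (1)·(1) = 1.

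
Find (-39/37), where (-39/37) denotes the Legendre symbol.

-1

(-39/37)
  = (35/37)    [-39 ≡ 35 mod 37]
  = (37/35)    [QR: 37 ≡ 1 mod 4, sign kept]
  = (2/35)    [37 ≡ 2 mod 35]
  = -(1/35)    [35 ≡ 3 mod 8 ⇒ (2/35) = -1]
  = -1    [(1/35) = 1]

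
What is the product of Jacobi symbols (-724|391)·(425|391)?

0

By multiplicativity, (-724·425|391) = (-724|391)·(425|391).
First factor (-724|391):
(-724|391)
  = -(724|391)    [391 ≡ 3 mod 4 ⇒ (-1|391) = -1]
  = -(333|391)    [724 ≡ 333 mod 391]
  = -(391|333)    [QR: 333 ≡ 1 mod 4, sign kept]
  = -(58|333)    [391 ≡ 58 mod 333]
  = (29|333)    [333 ≡ 5 mod 8 ⇒ (2|333) = -1]
  = (333|29)    [QR: 29 ≡ 1 mod 4, sign kept]
  = (14|29)    [333 ≡ 14 mod 29]
  = -(7|29)    [29 ≡ 5 mod 8 ⇒ (2|29) = -1]
  = -(29|7)    [QR: 29 ≡ 1 mod 4, sign kept]
  = -(1|7)    [29 ≡ 1 mod 7]
  = -1    [(1|7) = 1]
Second factor (425|391):
(425|391)
  = (34|391)    [425 ≡ 34 mod 391]
  = (17|391)    [391 ≡ 7 mod 8 ⇒ (2|391) = +1]
  = (391|17)    [QR: 17 ≡ 1 mod 4, sign kept]
  = (0|17)    [391 ≡ 0 mod 17]
  = 0    [numerator 0, gcd > 1]
Product: (-1)·(0) = 0.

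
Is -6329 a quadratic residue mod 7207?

yes

Reduce the numerator: -6329 ≡ 878 (mod 7207), so (-6329|7207) = (878|7207).
Factor out 2: 878 = 2·439. Since 7207 ≡ 7 (mod 8), (2|7207) = +1. Now have (439|7207).
Both 439 ≡ 3 and 7207 ≡ 3 (mod 4), so reciprocity gives (439|7207) = -(7207|439). Reduce: 7207 ≡ 183 (mod 439). Now have -(183|439).
Both 183 ≡ 3 and 439 ≡ 3 (mod 4), so reciprocity gives (183|439) = -(439|183). Reduce: 439 ≡ 73 (mod 183). Now have (73|183).
73 ≡ 1 (mod 4), so quadratic reciprocity gives (73|183) = (183|73). Reduce: 183 ≡ 37 (mod 73). Now have (37|73).
37 ≡ 1 (mod 4), so quadratic reciprocity gives (37|73) = (73|37). Reduce: 73 ≡ 36 (mod 37). Now have (36|37).
Factor out 2: 36 = 2^2·9. Since 37 ≡ 5 (mod 8), (2|37) = -1, and (2|37)^2 = +1. Now have (9|37).
9 ≡ 1 (mod 4), so quadratic reciprocity gives (9|37) = (37|9). Reduce: 37 ≡ 1 (mod 9). Now have (1|9).
(1|9) = 1. Collecting the sign factors: 1.
(-6329|7207) = 1, and 7207 is prime, so -6329 is a quadratic residue mod 7207.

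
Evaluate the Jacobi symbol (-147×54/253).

-1

By multiplicativity, (-147·54/253) = (-147/253)·(54/253).
First factor (-147/253):
(-147/253)
  = (106/253)    [-147 ≡ 106 mod 253]
  = -(53/253)    [253 ≡ 5 mod 8 ⇒ (2/253) = -1]
  = -(253/53)    [QR: 53 ≡ 1 mod 4, sign kept]
  = -(41/53)    [253 ≡ 41 mod 53]
  = -(53/41)    [QR: 41 ≡ 1 mod 4, sign kept]
  = -(12/41)    [53 ≡ 12 mod 41]
  = -(3/41)    [41 ≡ 1 mod 8 ⇒ (2/41)^2 = +1]
  = -(41/3)    [QR: 41 ≡ 1 mod 4, sign kept]
  = -(2/3)    [41 ≡ 2 mod 3]
  = (1/3)    [3 ≡ 3 mod 8 ⇒ (2/3) = -1]
  = 1    [(1/3) = 1]
Second factor (54/253):
(54/253)
  = -(27/253)    [253 ≡ 5 mod 8 ⇒ (2/253) = -1]
  = -(253/27)    [QR: 253 ≡ 1 mod 4, sign kept]
  = -(10/27)    [253 ≡ 10 mod 27]
  = (5/27)    [27 ≡ 3 mod 8 ⇒ (2/27) = -1]
  = (27/5)    [QR: 5 ≡ 1 mod 4, sign kept]
  = (2/5)    [27 ≡ 2 mod 5]
  = -(1/5)    [5 ≡ 5 mod 8 ⇒ (2/5) = -1]
  = -1    [(1/5) = 1]
Product: (1)·(-1) = -1.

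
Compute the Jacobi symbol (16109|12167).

Reduce the numerator: 16109 ≡ 3942 (mod 12167), so (16109|12167) = (3942|12167).
Factor out 2: 3942 = 2·1971. Since 12167 ≡ 7 (mod 8), (2|12167) = +1. Now have (1971|12167).
Both 1971 ≡ 3 and 12167 ≡ 3 (mod 4), so reciprocity gives (1971|12167) = -(12167|1971). Reduce: 12167 ≡ 341 (mod 1971). Now have -(341|1971).
341 ≡ 1 (mod 4), so quadratic reciprocity gives (341|1971) = (1971|341). Reduce: 1971 ≡ 266 (mod 341). Now have -(266|341).
Factor out 2: 266 = 2·133. Since 341 ≡ 5 (mod 8), (2|341) = -1. Now have (133|341).
133 ≡ 1 (mod 4), so quadratic reciprocity gives (133|341) = (341|133). Reduce: 341 ≡ 75 (mod 133). Now have (75|133).
133 ≡ 1 (mod 4), so quadratic reciprocity gives (75|133) = (133|75). Reduce: 133 ≡ 58 (mod 75). Now have (58|75).
Factor out 2: 58 = 2·29. Since 75 ≡ 3 (mod 8), (2|75) = -1. Now have -(29|75).
29 ≡ 1 (mod 4), so quadratic reciprocity gives (29|75) = (75|29). Reduce: 75 ≡ 17 (mod 29). Now have -(17|29).
17 ≡ 1 (mod 4), so quadratic reciprocity gives (17|29) = (29|17). Reduce: 29 ≡ 12 (mod 17). Now have -(12|17).
Factor out 2: 12 = 2^2·3. Since 17 ≡ 1 (mod 8), (2|17) = +1, and (2|17)^2 = +1. Now have -(3|17).
17 ≡ 1 (mod 4), so quadratic reciprocity gives (3|17) = (17|3). Reduce: 17 ≡ 2 (mod 3). Now have -(2|3).
Factor out 2: 2 = 2. Since 3 ≡ 3 (mod 8), (2|3) = -1. Now have (1|3).
(1|3) = 1. Collecting the sign factors: 1.

1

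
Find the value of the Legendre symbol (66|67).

-1

(66|67)
  = -(33|67)    [67 ≡ 3 mod 8 ⇒ (2|67) = -1]
  = -(67|33)    [QR: 33 ≡ 1 mod 4, sign kept]
  = -(1|33)    [67 ≡ 1 mod 33]
  = -1    [(1|33) = 1]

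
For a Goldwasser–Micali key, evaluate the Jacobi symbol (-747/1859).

1

Pull out -1: (-747/1859) = (-1/1859)·(747/1859). Since 1859 ≡ 3 (mod 4), (-1/1859) = -1. Now have -(747/1859).
Both 747 ≡ 3 and 1859 ≡ 3 (mod 4), so reciprocity gives (747/1859) = -(1859/747). Reduce: 1859 ≡ 365 (mod 747). Now have (365/747).
365 ≡ 1 (mod 4), so quadratic reciprocity gives (365/747) = (747/365). Reduce: 747 ≡ 17 (mod 365). Now have (17/365).
17 ≡ 1 (mod 4), so quadratic reciprocity gives (17/365) = (365/17). Reduce: 365 ≡ 8 (mod 17). Now have (8/17).
Factor out 2: 8 = 2^3. Since 17 ≡ 1 (mod 8), (2/17) = +1, and (2/17)^3 = +1. Now have (1/17).
(1/17) = 1. Collecting the sign factors: 1.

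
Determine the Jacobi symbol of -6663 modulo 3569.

1

Reduce the numerator: -6663 ≡ 475 (mod 3569), so (-6663 / 3569) = (475 / 3569).
3569 ≡ 1 (mod 4), so quadratic reciprocity gives (475 / 3569) = (3569 / 475). Reduce: 3569 ≡ 244 (mod 475). Now have (244 / 475).
Factor out 2: 244 = 2^2·61. Since 475 ≡ 3 (mod 8), (2 / 475) = -1, and (2 / 475)^2 = +1. Now have (61 / 475).
61 ≡ 1 (mod 4), so quadratic reciprocity gives (61 / 475) = (475 / 61). Reduce: 475 ≡ 48 (mod 61). Now have (48 / 61).
Factor out 2: 48 = 2^4·3. Since 61 ≡ 5 (mod 8), (2 / 61) = -1, and (2 / 61)^4 = +1. Now have (3 / 61).
61 ≡ 1 (mod 4), so quadratic reciprocity gives (3 / 61) = (61 / 3). Reduce: 61 ≡ 1 (mod 3). Now have (1 / 3).
(1 / 3) = 1. Collecting the sign factors: 1.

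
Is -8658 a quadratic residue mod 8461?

(-8658/8461)
  = (8264/8461)    [-8658 ≡ 8264 mod 8461]
  = -(1033/8461)    [8461 ≡ 5 mod 8 ⇒ (2/8461)^3 = -1]
  = -(8461/1033)    [QR: 1033 ≡ 1 mod 4, sign kept]
  = -(197/1033)    [8461 ≡ 197 mod 1033]
  = -(1033/197)    [QR: 197 ≡ 1 mod 4, sign kept]
  = -(48/197)    [1033 ≡ 48 mod 197]
  = -(3/197)    [197 ≡ 5 mod 8 ⇒ (2/197)^4 = +1]
  = -(197/3)    [QR: 197 ≡ 1 mod 4, sign kept]
  = -(2/3)    [197 ≡ 2 mod 3]
  = (1/3)    [3 ≡ 3 mod 8 ⇒ (2/3) = -1]
  = 1    [(1/3) = 1]
(-8658/8461) = 1, and 8461 is prime, so -8658 is a quadratic residue mod 8461.

yes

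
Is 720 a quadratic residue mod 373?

no

Reduce the numerator: 720 ≡ 347 (mod 373), so (720|373) = (347|373).
373 ≡ 1 (mod 4), so quadratic reciprocity gives (347|373) = (373|347). Reduce: 373 ≡ 26 (mod 347). Now have (26|347).
Factor out 2: 26 = 2·13. Since 347 ≡ 3 (mod 8), (2|347) = -1. Now have -(13|347).
13 ≡ 1 (mod 4), so quadratic reciprocity gives (13|347) = (347|13). Reduce: 347 ≡ 9 (mod 13). Now have -(9|13).
9 ≡ 1 (mod 4), so quadratic reciprocity gives (9|13) = (13|9). Reduce: 13 ≡ 4 (mod 9). Now have -(4|9).
Factor out 2: 4 = 2^2. Since 9 ≡ 1 (mod 8), (2|9) = +1, and (2|9)^2 = +1. Now have -(1|9).
(1|9) = 1. Collecting the sign factors: -1.
The Legendre symbol is -1, so x^2 ≡ 720 (mod 373) has no solution.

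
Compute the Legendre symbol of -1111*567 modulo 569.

By multiplicativity, (-1111·567/569) = (-1111/569)·(567/569).
First factor (-1111/569):
(-1111/569)
  = (27/569)    [-1111 ≡ 27 mod 569]
  = (569/27)    [QR: 569 ≡ 1 mod 4, sign kept]
  = (2/27)    [569 ≡ 2 mod 27]
  = -(1/27)    [27 ≡ 3 mod 8 ⇒ (2/27) = -1]
  = -1    [(1/27) = 1]
Second factor (567/569):
(567/569)
  = (569/567)    [QR: 569 ≡ 1 mod 4, sign kept]
  = (2/567)    [569 ≡ 2 mod 567]
  = (1/567)    [567 ≡ 7 mod 8 ⇒ (2/567) = +1]
  = 1    [(1/567) = 1]
Product: (-1)·(1) = -1.

-1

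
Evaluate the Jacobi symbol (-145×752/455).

0

By multiplicativity, (-145·752/455) = (-145/455)·(752/455).
First factor (-145/455):
Pull out -1: (-145/455) = (-1/455)·(145/455). Since 455 ≡ 3 (mod 4), (-1/455) = -1. Now have -(145/455).
145 ≡ 1 (mod 4), so quadratic reciprocity gives (145/455) = (455/145). Reduce: 455 ≡ 20 (mod 145). Now have -(20/145).
Factor out 2: 20 = 2^2·5. Since 145 ≡ 1 (mod 8), (2/145) = +1, and (2/145)^2 = +1. Now have -(5/145).
5 ≡ 1 (mod 4), so quadratic reciprocity gives (5/145) = (145/5). Reduce: 145 ≡ 0 (mod 5). Now have -(0/5).
The numerator is now 0 with denominator 5 > 1: the symbol is 0.
Second factor (752/455):
Reduce the numerator: 752 ≡ 297 (mod 455), so (752/455) = (297/455).
297 ≡ 1 (mod 4), so quadratic reciprocity gives (297/455) = (455/297). Reduce: 455 ≡ 158 (mod 297). Now have (158/297).
Factor out 2: 158 = 2·79. Since 297 ≡ 1 (mod 8), (2/297) = +1. Now have (79/297).
297 ≡ 1 (mod 4), so quadratic reciprocity gives (79/297) = (297/79). Reduce: 297 ≡ 60 (mod 79). Now have (60/79).
Factor out 2: 60 = 2^2·15. Since 79 ≡ 7 (mod 8), (2/79) = +1, and (2/79)^2 = +1. Now have (15/79).
Both 15 ≡ 3 and 79 ≡ 3 (mod 4), so reciprocity gives (15/79) = -(79/15). Reduce: 79 ≡ 4 (mod 15). Now have -(4/15).
Factor out 2: 4 = 2^2. Since 15 ≡ 7 (mod 8), (2/15) = +1, and (2/15)^2 = +1. Now have -(1/15).
(1/15) = 1. Collecting the sign factors: -1.
Product: (0)·(-1) = 0.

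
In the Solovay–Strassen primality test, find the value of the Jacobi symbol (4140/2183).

-1

Reduce the numerator: 4140 ≡ 1957 (mod 2183), so (4140/2183) = (1957/2183).
1957 ≡ 1 (mod 4), so quadratic reciprocity gives (1957/2183) = (2183/1957). Reduce: 2183 ≡ 226 (mod 1957). Now have (226/1957).
Factor out 2: 226 = 2·113. Since 1957 ≡ 5 (mod 8), (2/1957) = -1. Now have -(113/1957).
113 ≡ 1 (mod 4), so quadratic reciprocity gives (113/1957) = (1957/113). Reduce: 1957 ≡ 36 (mod 113). Now have -(36/113).
Factor out 2: 36 = 2^2·9. Since 113 ≡ 1 (mod 8), (2/113) = +1, and (2/113)^2 = +1. Now have -(9/113).
9 ≡ 1 (mod 4), so quadratic reciprocity gives (9/113) = (113/9). Reduce: 113 ≡ 5 (mod 9). Now have -(5/9).
5 ≡ 1 (mod 4), so quadratic reciprocity gives (5/9) = (9/5). Reduce: 9 ≡ 4 (mod 5). Now have -(4/5).
Factor out 2: 4 = 2^2. Since 5 ≡ 5 (mod 8), (2/5) = -1, and (2/5)^2 = +1. Now have -(1/5).
(1/5) = 1. Collecting the sign factors: -1.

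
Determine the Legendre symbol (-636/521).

-1

Reduce the numerator: -636 ≡ 406 (mod 521), so (-636/521) = (406/521).
Factor out 2: 406 = 2·203. Since 521 ≡ 1 (mod 8), (2/521) = +1. Now have (203/521).
521 ≡ 1 (mod 4), so quadratic reciprocity gives (203/521) = (521/203). Reduce: 521 ≡ 115 (mod 203). Now have (115/203).
Both 115 ≡ 3 and 203 ≡ 3 (mod 4), so reciprocity gives (115/203) = -(203/115). Reduce: 203 ≡ 88 (mod 115). Now have -(88/115).
Factor out 2: 88 = 2^3·11. Since 115 ≡ 3 (mod 8), (2/115) = -1, and (2/115)^3 = -1. Now have (11/115).
Both 11 ≡ 3 and 115 ≡ 3 (mod 4), so reciprocity gives (11/115) = -(115/11). Reduce: 115 ≡ 5 (mod 11). Now have -(5/11).
5 ≡ 1 (mod 4), so quadratic reciprocity gives (5/11) = (11/5). Reduce: 11 ≡ 1 (mod 5). Now have -(1/5).
(1/5) = 1. Collecting the sign factors: -1.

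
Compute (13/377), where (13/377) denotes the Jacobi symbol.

0

(13/377)
  = (377/13)    [QR: 13 ≡ 1 mod 4, sign kept]
  = (0/13)    [377 ≡ 0 mod 13]
  = 0    [numerator 0, gcd > 1]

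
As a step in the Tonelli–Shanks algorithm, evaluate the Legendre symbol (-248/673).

(-248/673)
  = (425/673)    [-248 ≡ 425 mod 673]
  = (673/425)    [QR: 425 ≡ 1 mod 4, sign kept]
  = (248/425)    [673 ≡ 248 mod 425]
  = (31/425)    [425 ≡ 1 mod 8 ⇒ (2/425)^3 = +1]
  = (425/31)    [QR: 425 ≡ 1 mod 4, sign kept]
  = (22/31)    [425 ≡ 22 mod 31]
  = (11/31)    [31 ≡ 7 mod 8 ⇒ (2/31) = +1]
  = -(31/11)    [QR: both ≡ 3 mod 4, sign flips]
  = -(9/11)    [31 ≡ 9 mod 11]
  = -(11/9)    [QR: 9 ≡ 1 mod 4, sign kept]
  = -(2/9)    [11 ≡ 2 mod 9]
  = -(1/9)    [9 ≡ 1 mod 8 ⇒ (2/9) = +1]
  = -1    [(1/9) = 1]

-1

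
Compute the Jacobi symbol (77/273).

0

(77/273)
  = (273/77)    [QR: 77 ≡ 1 mod 4, sign kept]
  = (42/77)    [273 ≡ 42 mod 77]
  = -(21/77)    [77 ≡ 5 mod 8 ⇒ (2/77) = -1]
  = -(77/21)    [QR: 21 ≡ 1 mod 4, sign kept]
  = -(14/21)    [77 ≡ 14 mod 21]
  = (7/21)    [21 ≡ 5 mod 8 ⇒ (2/21) = -1]
  = (21/7)    [QR: 21 ≡ 1 mod 4, sign kept]
  = (0/7)    [21 ≡ 0 mod 7]
  = 0    [numerator 0, gcd > 1]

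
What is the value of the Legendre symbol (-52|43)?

-1

(-52|43)
  = (34|43)    [-52 ≡ 34 mod 43]
  = -(17|43)    [43 ≡ 3 mod 8 ⇒ (2|43) = -1]
  = -(43|17)    [QR: 17 ≡ 1 mod 4, sign kept]
  = -(9|17)    [43 ≡ 9 mod 17]
  = -(17|9)    [QR: 9 ≡ 1 mod 4, sign kept]
  = -(8|9)    [17 ≡ 8 mod 9]
  = -(1|9)    [9 ≡ 1 mod 8 ⇒ (2|9)^3 = +1]
  = -1    [(1|9) = 1]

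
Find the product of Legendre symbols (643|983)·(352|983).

1

By multiplicativity, (643·352|983) = (643|983)·(352|983).
First factor (643|983):
Both 643 ≡ 3 and 983 ≡ 3 (mod 4), so reciprocity gives (643|983) = -(983|643). Reduce: 983 ≡ 340 (mod 643). Now have -(340|643).
Factor out 2: 340 = 2^2·85. Since 643 ≡ 3 (mod 8), (2|643) = -1, and (2|643)^2 = +1. Now have -(85|643).
85 ≡ 1 (mod 4), so quadratic reciprocity gives (85|643) = (643|85). Reduce: 643 ≡ 48 (mod 85). Now have -(48|85).
Factor out 2: 48 = 2^4·3. Since 85 ≡ 5 (mod 8), (2|85) = -1, and (2|85)^4 = +1. Now have -(3|85).
85 ≡ 1 (mod 4), so quadratic reciprocity gives (3|85) = (85|3). Reduce: 85 ≡ 1 (mod 3). Now have -(1|3).
(1|3) = 1. Collecting the sign factors: -1.
Second factor (352|983):
Factor out 2: 352 = 2^5·11. Since 983 ≡ 7 (mod 8), (2|983) = +1, and (2|983)^5 = +1. Now have (11|983).
Both 11 ≡ 3 and 983 ≡ 3 (mod 4), so reciprocity gives (11|983) = -(983|11). Reduce: 983 ≡ 4 (mod 11). Now have -(4|11).
Factor out 2: 4 = 2^2. Since 11 ≡ 3 (mod 8), (2|11) = -1, and (2|11)^2 = +1. Now have -(1|11).
(1|11) = 1. Collecting the sign factors: -1.
Product: (-1)·(-1) = 1.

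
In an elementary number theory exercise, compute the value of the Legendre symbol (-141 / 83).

1

(-141 / 83)
  = (25 / 83)    [-141 ≡ 25 mod 83]
  = (83 / 25)    [QR: 25 ≡ 1 mod 4, sign kept]
  = (8 / 25)    [83 ≡ 8 mod 25]
  = (1 / 25)    [25 ≡ 1 mod 8 ⇒ (2 / 25)^3 = +1]
  = 1    [(1 / 25) = 1]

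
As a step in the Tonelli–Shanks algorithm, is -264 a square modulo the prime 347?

(-264/347)
  = -(264/347)    [347 ≡ 3 mod 4 ⇒ (-1/347) = -1]
  = (33/347)    [347 ≡ 3 mod 8 ⇒ (2/347)^3 = -1]
  = (347/33)    [QR: 33 ≡ 1 mod 4, sign kept]
  = (17/33)    [347 ≡ 17 mod 33]
  = (33/17)    [QR: 17 ≡ 1 mod 4, sign kept]
  = (16/17)    [33 ≡ 16 mod 17]
  = (1/17)    [17 ≡ 1 mod 8 ⇒ (2/17)^4 = +1]
  = 1    [(1/17) = 1]
The Legendre symbol is 1, so x^2 ≡ -264 (mod 347) has solution.

yes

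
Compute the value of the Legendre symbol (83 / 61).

1

(83 / 61)
  = (22 / 61)    [83 ≡ 22 mod 61]
  = -(11 / 61)    [61 ≡ 5 mod 8 ⇒ (2 / 61) = -1]
  = -(61 / 11)    [QR: 61 ≡ 1 mod 4, sign kept]
  = -(6 / 11)    [61 ≡ 6 mod 11]
  = (3 / 11)    [11 ≡ 3 mod 8 ⇒ (2 / 11) = -1]
  = -(11 / 3)    [QR: both ≡ 3 mod 4, sign flips]
  = -(2 / 3)    [11 ≡ 2 mod 3]
  = (1 / 3)    [3 ≡ 3 mod 8 ⇒ (2 / 3) = -1]
  = 1    [(1 / 3) = 1]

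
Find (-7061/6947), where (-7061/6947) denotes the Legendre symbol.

(-7061/6947)
  = (6833/6947)    [-7061 ≡ 6833 mod 6947]
  = (6947/6833)    [QR: 6833 ≡ 1 mod 4, sign kept]
  = (114/6833)    [6947 ≡ 114 mod 6833]
  = (57/6833)    [6833 ≡ 1 mod 8 ⇒ (2/6833) = +1]
  = (6833/57)    [QR: 57 ≡ 1 mod 4, sign kept]
  = (50/57)    [6833 ≡ 50 mod 57]
  = (25/57)    [57 ≡ 1 mod 8 ⇒ (2/57) = +1]
  = (57/25)    [QR: 25 ≡ 1 mod 4, sign kept]
  = (7/25)    [57 ≡ 7 mod 25]
  = (25/7)    [QR: 25 ≡ 1 mod 4, sign kept]
  = (4/7)    [25 ≡ 4 mod 7]
  = (1/7)    [7 ≡ 7 mod 8 ⇒ (2/7)^2 = +1]
  = 1    [(1/7) = 1]

1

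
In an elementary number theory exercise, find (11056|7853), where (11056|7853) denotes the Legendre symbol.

Reduce the numerator: 11056 ≡ 3203 (mod 7853), so (11056|7853) = (3203|7853).
7853 ≡ 1 (mod 4), so quadratic reciprocity gives (3203|7853) = (7853|3203). Reduce: 7853 ≡ 1447 (mod 3203). Now have (1447|3203).
Both 1447 ≡ 3 and 3203 ≡ 3 (mod 4), so reciprocity gives (1447|3203) = -(3203|1447). Reduce: 3203 ≡ 309 (mod 1447). Now have -(309|1447).
309 ≡ 1 (mod 4), so quadratic reciprocity gives (309|1447) = (1447|309). Reduce: 1447 ≡ 211 (mod 309). Now have -(211|309).
309 ≡ 1 (mod 4), so quadratic reciprocity gives (211|309) = (309|211). Reduce: 309 ≡ 98 (mod 211). Now have -(98|211).
Factor out 2: 98 = 2·49. Since 211 ≡ 3 (mod 8), (2|211) = -1. Now have (49|211).
49 ≡ 1 (mod 4), so quadratic reciprocity gives (49|211) = (211|49). Reduce: 211 ≡ 15 (mod 49). Now have (15|49).
49 ≡ 1 (mod 4), so quadratic reciprocity gives (15|49) = (49|15). Reduce: 49 ≡ 4 (mod 15). Now have (4|15).
Factor out 2: 4 = 2^2. Since 15 ≡ 7 (mod 8), (2|15) = +1, and (2|15)^2 = +1. Now have (1|15).
(1|15) = 1. Collecting the sign factors: 1.

1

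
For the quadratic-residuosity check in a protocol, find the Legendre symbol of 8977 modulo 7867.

Reduce the numerator: 8977 ≡ 1110 (mod 7867), so (8977|7867) = (1110|7867).
Factor out 2: 1110 = 2·555. Since 7867 ≡ 3 (mod 8), (2|7867) = -1. Now have -(555|7867).
Both 555 ≡ 3 and 7867 ≡ 3 (mod 4), so reciprocity gives (555|7867) = -(7867|555). Reduce: 7867 ≡ 97 (mod 555). Now have (97|555).
97 ≡ 1 (mod 4), so quadratic reciprocity gives (97|555) = (555|97). Reduce: 555 ≡ 70 (mod 97). Now have (70|97).
Factor out 2: 70 = 2·35. Since 97 ≡ 1 (mod 8), (2|97) = +1. Now have (35|97).
97 ≡ 1 (mod 4), so quadratic reciprocity gives (35|97) = (97|35). Reduce: 97 ≡ 27 (mod 35). Now have (27|35).
Both 27 ≡ 3 and 35 ≡ 3 (mod 4), so reciprocity gives (27|35) = -(35|27). Reduce: 35 ≡ 8 (mod 27). Now have -(8|27).
Factor out 2: 8 = 2^3. Since 27 ≡ 3 (mod 8), (2|27) = -1, and (2|27)^3 = -1. Now have (1|27).
(1|27) = 1. Collecting the sign factors: 1.

1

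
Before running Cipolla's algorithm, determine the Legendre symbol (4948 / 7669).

1

(4948 / 7669)
  = (1237 / 7669)    [7669 ≡ 5 mod 8 ⇒ (2 / 7669)^2 = +1]
  = (7669 / 1237)    [QR: 1237 ≡ 1 mod 4, sign kept]
  = (247 / 1237)    [7669 ≡ 247 mod 1237]
  = (1237 / 247)    [QR: 1237 ≡ 1 mod 4, sign kept]
  = (2 / 247)    [1237 ≡ 2 mod 247]
  = (1 / 247)    [247 ≡ 7 mod 8 ⇒ (2 / 247) = +1]
  = 1    [(1 / 247) = 1]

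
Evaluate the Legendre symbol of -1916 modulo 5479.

1

(-1916|5479)
  = (3563|5479)    [-1916 ≡ 3563 mod 5479]
  = -(5479|3563)    [QR: both ≡ 3 mod 4, sign flips]
  = -(1916|3563)    [5479 ≡ 1916 mod 3563]
  = -(479|3563)    [3563 ≡ 3 mod 8 ⇒ (2|3563)^2 = +1]
  = (3563|479)    [QR: both ≡ 3 mod 4, sign flips]
  = (210|479)    [3563 ≡ 210 mod 479]
  = (105|479)    [479 ≡ 7 mod 8 ⇒ (2|479) = +1]
  = (479|105)    [QR: 105 ≡ 1 mod 4, sign kept]
  = (59|105)    [479 ≡ 59 mod 105]
  = (105|59)    [QR: 105 ≡ 1 mod 4, sign kept]
  = (46|59)    [105 ≡ 46 mod 59]
  = -(23|59)    [59 ≡ 3 mod 8 ⇒ (2|59) = -1]
  = (59|23)    [QR: both ≡ 3 mod 4, sign flips]
  = (13|23)    [59 ≡ 13 mod 23]
  = (23|13)    [QR: 13 ≡ 1 mod 4, sign kept]
  = (10|13)    [23 ≡ 10 mod 13]
  = -(5|13)    [13 ≡ 5 mod 8 ⇒ (2|13) = -1]
  = -(13|5)    [QR: 5 ≡ 1 mod 4, sign kept]
  = -(3|5)    [13 ≡ 3 mod 5]
  = -(5|3)    [QR: 5 ≡ 1 mod 4, sign kept]
  = -(2|3)    [5 ≡ 2 mod 3]
  = (1|3)    [3 ≡ 3 mod 8 ⇒ (2|3) = -1]
  = 1    [(1|3) = 1]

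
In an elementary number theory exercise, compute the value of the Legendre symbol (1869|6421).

1869 ≡ 1 (mod 4), so quadratic reciprocity gives (1869|6421) = (6421|1869). Reduce: 6421 ≡ 814 (mod 1869). Now have (814|1869).
Factor out 2: 814 = 2·407. Since 1869 ≡ 5 (mod 8), (2|1869) = -1. Now have -(407|1869).
1869 ≡ 1 (mod 4), so quadratic reciprocity gives (407|1869) = (1869|407). Reduce: 1869 ≡ 241 (mod 407). Now have -(241|407).
241 ≡ 1 (mod 4), so quadratic reciprocity gives (241|407) = (407|241). Reduce: 407 ≡ 166 (mod 241). Now have -(166|241).
Factor out 2: 166 = 2·83. Since 241 ≡ 1 (mod 8), (2|241) = +1. Now have -(83|241).
241 ≡ 1 (mod 4), so quadratic reciprocity gives (83|241) = (241|83). Reduce: 241 ≡ 75 (mod 83). Now have -(75|83).
Both 75 ≡ 3 and 83 ≡ 3 (mod 4), so reciprocity gives (75|83) = -(83|75). Reduce: 83 ≡ 8 (mod 75). Now have (8|75).
Factor out 2: 8 = 2^3. Since 75 ≡ 3 (mod 8), (2|75) = -1, and (2|75)^3 = -1. Now have -(1|75).
(1|75) = 1. Collecting the sign factors: -1.

-1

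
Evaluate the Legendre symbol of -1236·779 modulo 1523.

By multiplicativity, (-1236·779 / 1523) = (-1236 / 1523)·(779 / 1523).
First factor (-1236 / 1523):
Pull out -1: (-1236 / 1523) = (-1 / 1523)·(1236 / 1523). Since 1523 ≡ 3 (mod 4), (-1 / 1523) = -1. Now have -(1236 / 1523).
Factor out 2: 1236 = 2^2·309. Since 1523 ≡ 3 (mod 8), (2 / 1523) = -1, and (2 / 1523)^2 = +1. Now have -(309 / 1523).
309 ≡ 1 (mod 4), so quadratic reciprocity gives (309 / 1523) = (1523 / 309). Reduce: 1523 ≡ 287 (mod 309). Now have -(287 / 309).
309 ≡ 1 (mod 4), so quadratic reciprocity gives (287 / 309) = (309 / 287). Reduce: 309 ≡ 22 (mod 287). Now have -(22 / 287).
Factor out 2: 22 = 2·11. Since 287 ≡ 7 (mod 8), (2 / 287) = +1. Now have -(11 / 287).
Both 11 ≡ 3 and 287 ≡ 3 (mod 4), so reciprocity gives (11 / 287) = -(287 / 11). Reduce: 287 ≡ 1 (mod 11). Now have (1 / 11).
(1 / 11) = 1. Collecting the sign factors: 1.
Second factor (779 / 1523):
Both 779 ≡ 3 and 1523 ≡ 3 (mod 4), so reciprocity gives (779 / 1523) = -(1523 / 779). Reduce: 1523 ≡ 744 (mod 779). Now have -(744 / 779).
Factor out 2: 744 = 2^3·93. Since 779 ≡ 3 (mod 8), (2 / 779) = -1, and (2 / 779)^3 = -1. Now have (93 / 779).
93 ≡ 1 (mod 4), so quadratic reciprocity gives (93 / 779) = (779 / 93). Reduce: 779 ≡ 35 (mod 93). Now have (35 / 93).
93 ≡ 1 (mod 4), so quadratic reciprocity gives (35 / 93) = (93 / 35). Reduce: 93 ≡ 23 (mod 35). Now have (23 / 35).
Both 23 ≡ 3 and 35 ≡ 3 (mod 4), so reciprocity gives (23 / 35) = -(35 / 23). Reduce: 35 ≡ 12 (mod 23). Now have -(12 / 23).
Factor out 2: 12 = 2^2·3. Since 23 ≡ 7 (mod 8), (2 / 23) = +1, and (2 / 23)^2 = +1. Now have -(3 / 23).
Both 3 ≡ 3 and 23 ≡ 3 (mod 4), so reciprocity gives (3 / 23) = -(23 / 3). Reduce: 23 ≡ 2 (mod 3). Now have (2 / 3).
Factor out 2: 2 = 2. Since 3 ≡ 3 (mod 8), (2 / 3) = -1. Now have -(1 / 3).
(1 / 3) = 1. Collecting the sign factors: -1.
Product: (1)·(-1) = -1.

-1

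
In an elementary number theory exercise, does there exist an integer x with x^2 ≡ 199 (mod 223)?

Both 199 ≡ 3 and 223 ≡ 3 (mod 4), so reciprocity gives (199|223) = -(223|199). Reduce: 223 ≡ 24 (mod 199). Now have -(24|199).
Factor out 2: 24 = 2^3·3. Since 199 ≡ 7 (mod 8), (2|199) = +1, and (2|199)^3 = +1. Now have -(3|199).
Both 3 ≡ 3 and 199 ≡ 3 (mod 4), so reciprocity gives (3|199) = -(199|3). Reduce: 199 ≡ 1 (mod 3). Now have (1|3).
(1|3) = 1. Collecting the sign factors: 1.
The Legendre symbol is 1, so x^2 ≡ 199 (mod 223) has solution.

yes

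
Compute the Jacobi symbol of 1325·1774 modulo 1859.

1

By multiplicativity, (1325·1774/1859) = (1325/1859)·(1774/1859).
First factor (1325/1859):
(1325/1859)
  = (1859/1325)    [QR: 1325 ≡ 1 mod 4, sign kept]
  = (534/1325)    [1859 ≡ 534 mod 1325]
  = -(267/1325)    [1325 ≡ 5 mod 8 ⇒ (2/1325) = -1]
  = -(1325/267)    [QR: 1325 ≡ 1 mod 4, sign kept]
  = -(257/267)    [1325 ≡ 257 mod 267]
  = -(267/257)    [QR: 257 ≡ 1 mod 4, sign kept]
  = -(10/257)    [267 ≡ 10 mod 257]
  = -(5/257)    [257 ≡ 1 mod 8 ⇒ (2/257) = +1]
  = -(257/5)    [QR: 5 ≡ 1 mod 4, sign kept]
  = -(2/5)    [257 ≡ 2 mod 5]
  = (1/5)    [5 ≡ 5 mod 8 ⇒ (2/5) = -1]
  = 1    [(1/5) = 1]
Second factor (1774/1859):
(1774/1859)
  = -(887/1859)    [1859 ≡ 3 mod 8 ⇒ (2/1859) = -1]
  = (1859/887)    [QR: both ≡ 3 mod 4, sign flips]
  = (85/887)    [1859 ≡ 85 mod 887]
  = (887/85)    [QR: 85 ≡ 1 mod 4, sign kept]
  = (37/85)    [887 ≡ 37 mod 85]
  = (85/37)    [QR: 37 ≡ 1 mod 4, sign kept]
  = (11/37)    [85 ≡ 11 mod 37]
  = (37/11)    [QR: 37 ≡ 1 mod 4, sign kept]
  = (4/11)    [37 ≡ 4 mod 11]
  = (1/11)    [11 ≡ 3 mod 8 ⇒ (2/11)^2 = +1]
  = 1    [(1/11) = 1]
Product: (1)·(1) = 1.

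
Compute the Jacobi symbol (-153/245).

-1

(-153/245)
  = (92/245)    [-153 ≡ 92 mod 245]
  = (23/245)    [245 ≡ 5 mod 8 ⇒ (2/245)^2 = +1]
  = (245/23)    [QR: 245 ≡ 1 mod 4, sign kept]
  = (15/23)    [245 ≡ 15 mod 23]
  = -(23/15)    [QR: both ≡ 3 mod 4, sign flips]
  = -(8/15)    [23 ≡ 8 mod 15]
  = -(1/15)    [15 ≡ 7 mod 8 ⇒ (2/15)^3 = +1]
  = -1    [(1/15) = 1]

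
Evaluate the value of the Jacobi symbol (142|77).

Reduce the numerator: 142 ≡ 65 (mod 77), so (142|77) = (65|77).
65 ≡ 1 (mod 4), so quadratic reciprocity gives (65|77) = (77|65). Reduce: 77 ≡ 12 (mod 65). Now have (12|65).
Factor out 2: 12 = 2^2·3. Since 65 ≡ 1 (mod 8), (2|65) = +1, and (2|65)^2 = +1. Now have (3|65).
65 ≡ 1 (mod 4), so quadratic reciprocity gives (3|65) = (65|3). Reduce: 65 ≡ 2 (mod 3). Now have (2|3).
Factor out 2: 2 = 2. Since 3 ≡ 3 (mod 8), (2|3) = -1. Now have -(1|3).
(1|3) = 1. Collecting the sign factors: -1.

-1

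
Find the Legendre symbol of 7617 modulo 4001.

(7617/4001)
  = (3616/4001)    [7617 ≡ 3616 mod 4001]
  = (113/4001)    [4001 ≡ 1 mod 8 ⇒ (2/4001)^5 = +1]
  = (4001/113)    [QR: 113 ≡ 1 mod 4, sign kept]
  = (46/113)    [4001 ≡ 46 mod 113]
  = (23/113)    [113 ≡ 1 mod 8 ⇒ (2/113) = +1]
  = (113/23)    [QR: 113 ≡ 1 mod 4, sign kept]
  = (21/23)    [113 ≡ 21 mod 23]
  = (23/21)    [QR: 21 ≡ 1 mod 4, sign kept]
  = (2/21)    [23 ≡ 2 mod 21]
  = -(1/21)    [21 ≡ 5 mod 8 ⇒ (2/21) = -1]
  = -1    [(1/21) = 1]

-1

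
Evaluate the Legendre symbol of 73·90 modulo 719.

By multiplicativity, (73·90/719) = (73/719)·(90/719).
First factor (73/719):
(73/719)
  = (719/73)    [QR: 73 ≡ 1 mod 4, sign kept]
  = (62/73)    [719 ≡ 62 mod 73]
  = (31/73)    [73 ≡ 1 mod 8 ⇒ (2/73) = +1]
  = (73/31)    [QR: 73 ≡ 1 mod 4, sign kept]
  = (11/31)    [73 ≡ 11 mod 31]
  = -(31/11)    [QR: both ≡ 3 mod 4, sign flips]
  = -(9/11)    [31 ≡ 9 mod 11]
  = -(11/9)    [QR: 9 ≡ 1 mod 4, sign kept]
  = -(2/9)    [11 ≡ 2 mod 9]
  = -(1/9)    [9 ≡ 1 mod 8 ⇒ (2/9) = +1]
  = -1    [(1/9) = 1]
Second factor (90/719):
(90/719)
  = (45/719)    [719 ≡ 7 mod 8 ⇒ (2/719) = +1]
  = (719/45)    [QR: 45 ≡ 1 mod 4, sign kept]
  = (44/45)    [719 ≡ 44 mod 45]
  = (11/45)    [45 ≡ 5 mod 8 ⇒ (2/45)^2 = +1]
  = (45/11)    [QR: 45 ≡ 1 mod 4, sign kept]
  = (1/11)    [45 ≡ 1 mod 11]
  = 1    [(1/11) = 1]
Product: (-1)·(1) = -1.

-1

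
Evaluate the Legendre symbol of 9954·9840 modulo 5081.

By multiplicativity, (9954·9840 / 5081) = (9954 / 5081)·(9840 / 5081).
First factor (9954 / 5081):
(9954 / 5081)
  = (4873 / 5081)    [9954 ≡ 4873 mod 5081]
  = (5081 / 4873)    [QR: 4873 ≡ 1 mod 4, sign kept]
  = (208 / 4873)    [5081 ≡ 208 mod 4873]
  = (13 / 4873)    [4873 ≡ 1 mod 8 ⇒ (2 / 4873)^4 = +1]
  = (4873 / 13)    [QR: 13 ≡ 1 mod 4, sign kept]
  = (11 / 13)    [4873 ≡ 11 mod 13]
  = (13 / 11)    [QR: 13 ≡ 1 mod 4, sign kept]
  = (2 / 11)    [13 ≡ 2 mod 11]
  = -(1 / 11)    [11 ≡ 3 mod 8 ⇒ (2 / 11) = -1]
  = -1    [(1 / 11) = 1]
Second factor (9840 / 5081):
(9840 / 5081)
  = (4759 / 5081)    [9840 ≡ 4759 mod 5081]
  = (5081 / 4759)    [QR: 5081 ≡ 1 mod 4, sign kept]
  = (322 / 4759)    [5081 ≡ 322 mod 4759]
  = (161 / 4759)    [4759 ≡ 7 mod 8 ⇒ (2 / 4759) = +1]
  = (4759 / 161)    [QR: 161 ≡ 1 mod 4, sign kept]
  = (90 / 161)    [4759 ≡ 90 mod 161]
  = (45 / 161)    [161 ≡ 1 mod 8 ⇒ (2 / 161) = +1]
  = (161 / 45)    [QR: 45 ≡ 1 mod 4, sign kept]
  = (26 / 45)    [161 ≡ 26 mod 45]
  = -(13 / 45)    [45 ≡ 5 mod 8 ⇒ (2 / 45) = -1]
  = -(45 / 13)    [QR: 13 ≡ 1 mod 4, sign kept]
  = -(6 / 13)    [45 ≡ 6 mod 13]
  = (3 / 13)    [13 ≡ 5 mod 8 ⇒ (2 / 13) = -1]
  = (13 / 3)    [QR: 13 ≡ 1 mod 4, sign kept]
  = (1 / 3)    [13 ≡ 1 mod 3]
  = 1    [(1 / 3) = 1]
Product: (-1)·(1) = -1.

-1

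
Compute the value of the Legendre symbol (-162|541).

-1

Pull out -1: (-162|541) = (-1|541)·(162|541). Since 541 ≡ 1 (mod 4), (-1|541) = +1. Now have (162|541).
Factor out 2: 162 = 2·81. Since 541 ≡ 5 (mod 8), (2|541) = -1. Now have -(81|541).
81 ≡ 1 (mod 4), so quadratic reciprocity gives (81|541) = (541|81). Reduce: 541 ≡ 55 (mod 81). Now have -(55|81).
81 ≡ 1 (mod 4), so quadratic reciprocity gives (55|81) = (81|55). Reduce: 81 ≡ 26 (mod 55). Now have -(26|55).
Factor out 2: 26 = 2·13. Since 55 ≡ 7 (mod 8), (2|55) = +1. Now have -(13|55).
13 ≡ 1 (mod 4), so quadratic reciprocity gives (13|55) = (55|13). Reduce: 55 ≡ 3 (mod 13). Now have -(3|13).
13 ≡ 1 (mod 4), so quadratic reciprocity gives (3|13) = (13|3). Reduce: 13 ≡ 1 (mod 3). Now have -(1|3).
(1|3) = 1. Collecting the sign factors: -1.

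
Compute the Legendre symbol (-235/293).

Pull out -1: (-235/293) = (-1/293)·(235/293). Since 293 ≡ 1 (mod 4), (-1/293) = +1. Now have (235/293).
293 ≡ 1 (mod 4), so quadratic reciprocity gives (235/293) = (293/235). Reduce: 293 ≡ 58 (mod 235). Now have (58/235).
Factor out 2: 58 = 2·29. Since 235 ≡ 3 (mod 8), (2/235) = -1. Now have -(29/235).
29 ≡ 1 (mod 4), so quadratic reciprocity gives (29/235) = (235/29). Reduce: 235 ≡ 3 (mod 29). Now have -(3/29).
29 ≡ 1 (mod 4), so quadratic reciprocity gives (3/29) = (29/3). Reduce: 29 ≡ 2 (mod 3). Now have -(2/3).
Factor out 2: 2 = 2. Since 3 ≡ 3 (mod 8), (2/3) = -1. Now have (1/3).
(1/3) = 1. Collecting the sign factors: 1.

1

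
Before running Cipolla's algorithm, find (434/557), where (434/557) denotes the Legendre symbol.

1

Factor out 2: 434 = 2·217. Since 557 ≡ 5 (mod 8), (2/557) = -1. Now have -(217/557).
217 ≡ 1 (mod 4), so quadratic reciprocity gives (217/557) = (557/217). Reduce: 557 ≡ 123 (mod 217). Now have -(123/217).
217 ≡ 1 (mod 4), so quadratic reciprocity gives (123/217) = (217/123). Reduce: 217 ≡ 94 (mod 123). Now have -(94/123).
Factor out 2: 94 = 2·47. Since 123 ≡ 3 (mod 8), (2/123) = -1. Now have (47/123).
Both 47 ≡ 3 and 123 ≡ 3 (mod 4), so reciprocity gives (47/123) = -(123/47). Reduce: 123 ≡ 29 (mod 47). Now have -(29/47).
29 ≡ 1 (mod 4), so quadratic reciprocity gives (29/47) = (47/29). Reduce: 47 ≡ 18 (mod 29). Now have -(18/29).
Factor out 2: 18 = 2·9. Since 29 ≡ 5 (mod 8), (2/29) = -1. Now have (9/29).
9 ≡ 1 (mod 4), so quadratic reciprocity gives (9/29) = (29/9). Reduce: 29 ≡ 2 (mod 9). Now have (2/9).
Factor out 2: 2 = 2. Since 9 ≡ 1 (mod 8), (2/9) = +1. Now have (1/9).
(1/9) = 1. Collecting the sign factors: 1.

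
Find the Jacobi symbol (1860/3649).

(1860/3649)
  = (465/3649)    [3649 ≡ 1 mod 8 ⇒ (2/3649)^2 = +1]
  = (3649/465)    [QR: 465 ≡ 1 mod 4, sign kept]
  = (394/465)    [3649 ≡ 394 mod 465]
  = (197/465)    [465 ≡ 1 mod 8 ⇒ (2/465) = +1]
  = (465/197)    [QR: 197 ≡ 1 mod 4, sign kept]
  = (71/197)    [465 ≡ 71 mod 197]
  = (197/71)    [QR: 197 ≡ 1 mod 4, sign kept]
  = (55/71)    [197 ≡ 55 mod 71]
  = -(71/55)    [QR: both ≡ 3 mod 4, sign flips]
  = -(16/55)    [71 ≡ 16 mod 55]
  = -(1/55)    [55 ≡ 7 mod 8 ⇒ (2/55)^4 = +1]
  = -1    [(1/55) = 1]

-1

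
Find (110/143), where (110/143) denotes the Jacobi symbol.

Factor out 2: 110 = 2·55. Since 143 ≡ 7 (mod 8), (2/143) = +1. Now have (55/143).
Both 55 ≡ 3 and 143 ≡ 3 (mod 4), so reciprocity gives (55/143) = -(143/55). Reduce: 143 ≡ 33 (mod 55). Now have -(33/55).
33 ≡ 1 (mod 4), so quadratic reciprocity gives (33/55) = (55/33). Reduce: 55 ≡ 22 (mod 33). Now have -(22/33).
Factor out 2: 22 = 2·11. Since 33 ≡ 1 (mod 8), (2/33) = +1. Now have -(11/33).
33 ≡ 1 (mod 4), so quadratic reciprocity gives (11/33) = (33/11). Reduce: 33 ≡ 0 (mod 11). Now have -(0/11).
The numerator is now 0 with denominator 11 > 1: the symbol is 0.

0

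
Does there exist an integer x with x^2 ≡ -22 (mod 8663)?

Pull out -1: (-22/8663) = (-1/8663)·(22/8663). Since 8663 ≡ 3 (mod 4), (-1/8663) = -1. Now have -(22/8663).
Factor out 2: 22 = 2·11. Since 8663 ≡ 7 (mod 8), (2/8663) = +1. Now have -(11/8663).
Both 11 ≡ 3 and 8663 ≡ 3 (mod 4), so reciprocity gives (11/8663) = -(8663/11). Reduce: 8663 ≡ 6 (mod 11). Now have (6/11).
Factor out 2: 6 = 2·3. Since 11 ≡ 3 (mod 8), (2/11) = -1. Now have -(3/11).
Both 3 ≡ 3 and 11 ≡ 3 (mod 4), so reciprocity gives (3/11) = -(11/3). Reduce: 11 ≡ 2 (mod 3). Now have (2/3).
Factor out 2: 2 = 2. Since 3 ≡ 3 (mod 8), (2/3) = -1. Now have -(1/3).
(1/3) = 1. Collecting the sign factors: -1.
(-22/8663) = -1, and 8663 is prime, so -22 is not a quadratic residue mod 8663.

no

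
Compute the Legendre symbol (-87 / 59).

-1

Reduce the numerator: -87 ≡ 31 (mod 59), so (-87 / 59) = (31 / 59).
Both 31 ≡ 3 and 59 ≡ 3 (mod 4), so reciprocity gives (31 / 59) = -(59 / 31). Reduce: 59 ≡ 28 (mod 31). Now have -(28 / 31).
Factor out 2: 28 = 2^2·7. Since 31 ≡ 7 (mod 8), (2 / 31) = +1, and (2 / 31)^2 = +1. Now have -(7 / 31).
Both 7 ≡ 3 and 31 ≡ 3 (mod 4), so reciprocity gives (7 / 31) = -(31 / 7). Reduce: 31 ≡ 3 (mod 7). Now have (3 / 7).
Both 3 ≡ 3 and 7 ≡ 3 (mod 4), so reciprocity gives (3 / 7) = -(7 / 3). Reduce: 7 ≡ 1 (mod 3). Now have -(1 / 3).
(1 / 3) = 1. Collecting the sign factors: -1.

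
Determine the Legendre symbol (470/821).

1

(470/821)
  = -(235/821)    [821 ≡ 5 mod 8 ⇒ (2/821) = -1]
  = -(821/235)    [QR: 821 ≡ 1 mod 4, sign kept]
  = -(116/235)    [821 ≡ 116 mod 235]
  = -(29/235)    [235 ≡ 3 mod 8 ⇒ (2/235)^2 = +1]
  = -(235/29)    [QR: 29 ≡ 1 mod 4, sign kept]
  = -(3/29)    [235 ≡ 3 mod 29]
  = -(29/3)    [QR: 29 ≡ 1 mod 4, sign kept]
  = -(2/3)    [29 ≡ 2 mod 3]
  = (1/3)    [3 ≡ 3 mod 8 ⇒ (2/3) = -1]
  = 1    [(1/3) = 1]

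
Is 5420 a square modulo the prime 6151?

Factor out 2: 5420 = 2^2·1355. Since 6151 ≡ 7 (mod 8), (2/6151) = +1, and (2/6151)^2 = +1. Now have (1355/6151).
Both 1355 ≡ 3 and 6151 ≡ 3 (mod 4), so reciprocity gives (1355/6151) = -(6151/1355). Reduce: 6151 ≡ 731 (mod 1355). Now have -(731/1355).
Both 731 ≡ 3 and 1355 ≡ 3 (mod 4), so reciprocity gives (731/1355) = -(1355/731). Reduce: 1355 ≡ 624 (mod 731). Now have (624/731).
Factor out 2: 624 = 2^4·39. Since 731 ≡ 3 (mod 8), (2/731) = -1, and (2/731)^4 = +1. Now have (39/731).
Both 39 ≡ 3 and 731 ≡ 3 (mod 4), so reciprocity gives (39/731) = -(731/39). Reduce: 731 ≡ 29 (mod 39). Now have -(29/39).
29 ≡ 1 (mod 4), so quadratic reciprocity gives (29/39) = (39/29). Reduce: 39 ≡ 10 (mod 29). Now have -(10/29).
Factor out 2: 10 = 2·5. Since 29 ≡ 5 (mod 8), (2/29) = -1. Now have (5/29).
5 ≡ 1 (mod 4), so quadratic reciprocity gives (5/29) = (29/5). Reduce: 29 ≡ 4 (mod 5). Now have (4/5).
Factor out 2: 4 = 2^2. Since 5 ≡ 5 (mod 8), (2/5) = -1, and (2/5)^2 = +1. Now have (1/5).
(1/5) = 1. Collecting the sign factors: 1.
(5420/6151) = 1, and 6151 is prime, so 5420 is a quadratic residue mod 6151.

yes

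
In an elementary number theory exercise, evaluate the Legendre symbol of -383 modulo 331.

1

Reduce the numerator: -383 ≡ 279 (mod 331), so (-383/331) = (279/331).
Both 279 ≡ 3 and 331 ≡ 3 (mod 4), so reciprocity gives (279/331) = -(331/279). Reduce: 331 ≡ 52 (mod 279). Now have -(52/279).
Factor out 2: 52 = 2^2·13. Since 279 ≡ 7 (mod 8), (2/279) = +1, and (2/279)^2 = +1. Now have -(13/279).
13 ≡ 1 (mod 4), so quadratic reciprocity gives (13/279) = (279/13). Reduce: 279 ≡ 6 (mod 13). Now have -(6/13).
Factor out 2: 6 = 2·3. Since 13 ≡ 5 (mod 8), (2/13) = -1. Now have (3/13).
13 ≡ 1 (mod 4), so quadratic reciprocity gives (3/13) = (13/3). Reduce: 13 ≡ 1 (mod 3). Now have (1/3).
(1/3) = 1. Collecting the sign factors: 1.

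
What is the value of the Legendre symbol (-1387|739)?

(-1387|739)
  = (91|739)    [-1387 ≡ 91 mod 739]
  = -(739|91)    [QR: both ≡ 3 mod 4, sign flips]
  = -(11|91)    [739 ≡ 11 mod 91]
  = (91|11)    [QR: both ≡ 3 mod 4, sign flips]
  = (3|11)    [91 ≡ 3 mod 11]
  = -(11|3)    [QR: both ≡ 3 mod 4, sign flips]
  = -(2|3)    [11 ≡ 2 mod 3]
  = (1|3)    [3 ≡ 3 mod 8 ⇒ (2|3) = -1]
  = 1    [(1|3) = 1]

1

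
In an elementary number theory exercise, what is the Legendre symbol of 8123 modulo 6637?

(8123/6637)
  = (1486/6637)    [8123 ≡ 1486 mod 6637]
  = -(743/6637)    [6637 ≡ 5 mod 8 ⇒ (2/6637) = -1]
  = -(6637/743)    [QR: 6637 ≡ 1 mod 4, sign kept]
  = -(693/743)    [6637 ≡ 693 mod 743]
  = -(743/693)    [QR: 693 ≡ 1 mod 4, sign kept]
  = -(50/693)    [743 ≡ 50 mod 693]
  = (25/693)    [693 ≡ 5 mod 8 ⇒ (2/693) = -1]
  = (693/25)    [QR: 25 ≡ 1 mod 4, sign kept]
  = (18/25)    [693 ≡ 18 mod 25]
  = (9/25)    [25 ≡ 1 mod 8 ⇒ (2/25) = +1]
  = (25/9)    [QR: 9 ≡ 1 mod 4, sign kept]
  = (7/9)    [25 ≡ 7 mod 9]
  = (9/7)    [QR: 9 ≡ 1 mod 4, sign kept]
  = (2/7)    [9 ≡ 2 mod 7]
  = (1/7)    [7 ≡ 7 mod 8 ⇒ (2/7) = +1]
  = 1    [(1/7) = 1]

1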